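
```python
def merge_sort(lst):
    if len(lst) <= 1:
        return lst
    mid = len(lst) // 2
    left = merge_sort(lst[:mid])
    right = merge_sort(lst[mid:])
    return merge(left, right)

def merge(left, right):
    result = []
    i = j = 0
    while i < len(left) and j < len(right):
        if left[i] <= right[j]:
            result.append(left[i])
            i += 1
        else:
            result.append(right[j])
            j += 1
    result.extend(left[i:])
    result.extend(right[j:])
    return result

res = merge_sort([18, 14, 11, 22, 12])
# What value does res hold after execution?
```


merge_sort([18, 14, 11, 22, 12])
Split into [18, 14] and [11, 22, 12]
Left sorted: [14, 18]
Right sorted: [11, 12, 22]
Merge [14, 18] and [11, 12, 22]
= [11, 12, 14, 18, 22]


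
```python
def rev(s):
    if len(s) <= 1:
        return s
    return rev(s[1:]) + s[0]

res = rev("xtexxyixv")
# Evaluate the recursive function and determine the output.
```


rev("xtexxyixv")
= rev("texxyixv") + "x"
= rev("exxyixv") + "t" + "x"
= rev("xxyixv") + "e" + "t" + "x"
= rev("xyixv") + "x" + "e" + "t" + "x"
= rev("yixv") + "x" + "x" + "e" + "t" + "x"
= rev("ixv") + "y" + "x" + "x" + "e" + "t" + "x"
= rev("xv") + "i" + "y" + "x" + "x" + "e" + "t" + "x"
= rev("v") + "x" + "i" + "y" + "x" + "x" + "e" + "t" + "x"
= "v" + "x" + "i" + "y" + "x" + "x" + "e" + "t" + "x"
= "vxiyxxetx"


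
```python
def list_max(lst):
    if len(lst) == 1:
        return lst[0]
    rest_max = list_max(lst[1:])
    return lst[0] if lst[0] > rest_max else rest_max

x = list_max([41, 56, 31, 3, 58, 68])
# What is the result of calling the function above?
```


list_max([41, 56, 31, 3, 58, 68])
= compare 41 with list_max([56, 31, 3, 58, 68])
= compare 56 with list_max([31, 3, 58, 68])
= compare 31 with list_max([3, 58, 68])
= compare 3 with list_max([58, 68])
= compare 58 with list_max([68])
Base: list_max([68]) = 68
compare 58 with 68: max = 68
compare 3 with 68: max = 68
compare 31 with 68: max = 68
compare 56 with 68: max = 68
compare 41 with 68: max = 68
= 68


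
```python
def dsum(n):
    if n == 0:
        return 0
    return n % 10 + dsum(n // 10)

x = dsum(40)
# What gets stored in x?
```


dsum(40)
= 0 + dsum(4)
= 0 + 4 + dsum(0)
= 0 + 4 + 0
= 4


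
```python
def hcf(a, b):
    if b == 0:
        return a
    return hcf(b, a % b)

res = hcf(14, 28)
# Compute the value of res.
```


hcf(14, 28)
= hcf(28, 14 % 28) = hcf(28, 14)
= hcf(14, 28 % 14) = hcf(14, 0)
b == 0, return a = 14


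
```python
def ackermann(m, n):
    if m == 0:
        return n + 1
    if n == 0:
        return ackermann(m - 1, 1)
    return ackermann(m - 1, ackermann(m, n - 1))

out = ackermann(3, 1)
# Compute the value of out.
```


ackermann(3, 1)
= ackermann(2, ackermann(3, 0))
First compute ackermann(3, 0) = 5
= ackermann(2, 5)
= 13


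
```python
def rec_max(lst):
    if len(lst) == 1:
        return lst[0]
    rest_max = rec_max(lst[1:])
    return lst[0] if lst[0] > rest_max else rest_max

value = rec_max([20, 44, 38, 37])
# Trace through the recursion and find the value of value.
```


rec_max([20, 44, 38, 37])
= compare 20 with rec_max([44, 38, 37])
= compare 44 with rec_max([38, 37])
= compare 38 with rec_max([37])
Base: rec_max([37]) = 37
compare 38 with 37: max = 38
compare 44 with 38: max = 44
compare 20 with 44: max = 44
= 44


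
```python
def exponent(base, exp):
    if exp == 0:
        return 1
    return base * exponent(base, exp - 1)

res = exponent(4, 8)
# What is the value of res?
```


exponent(4, 8)
= 4 * exponent(4, 7)
= 4 * 4 * exponent(4, 6)
= 4 * 4 * 4 * exponent(4, 5)
= 4 * 4 * 4 * 4 * exponent(4, 4)
= 4 * 4 * 4 * 4 * 4 * exponent(4, 3)
= 4 * 4 * 4 * 4 * 4 * 4 * exponent(4, 2)
= 4 * 4 * 4 * 4 * 4 * 4 * 4 * exponent(4, 1)
= 4 * 4 * 4 * 4 * 4 * 4 * 4 * 4 * exponent(4, 0)
= 4 * 4 * 4 * 4 * 4 * 4 * 4 * 4 * 1
= 65536


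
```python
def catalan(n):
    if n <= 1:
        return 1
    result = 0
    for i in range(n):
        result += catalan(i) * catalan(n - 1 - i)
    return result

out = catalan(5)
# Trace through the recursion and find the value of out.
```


catalan(5)
= sum of catalan(i) * catalan(5-1-i) for i in 0..4
First compute sub-values bottom-up:
  catalan(0) = 1, catalan(1) = 1
  catalan(2) = 1*1 + 1*1 = 2
  catalan(3) = 1*2 + 1*1 + 2*1 = 5
  catalan(4) = 1*5 + 1*2 + 2*1 + 5*1 = 14
Now catalan(5):
  catalan(0)*catalan(4) = 1*14 = 14
  catalan(1)*catalan(3) = 1*5 = 5
  catalan(2)*catalan(2) = 2*2 = 4
  catalan(3)*catalan(1) = 5*1 = 5
  catalan(4)*catalan(0) = 14*1 = 14
= 14 + 5 + 4 + 5 + 14
= 42


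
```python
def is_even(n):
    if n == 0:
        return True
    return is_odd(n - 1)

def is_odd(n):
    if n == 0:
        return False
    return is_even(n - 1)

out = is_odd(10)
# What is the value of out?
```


is_odd(10)
= is_even(9)
= is_odd(8)
= is_even(7)
= is_odd(6)
= is_even(5)
= is_odd(4)
= is_even(3)
= is_odd(2)
= is_even(1)
= is_odd(0)
n == 0: return False
= False


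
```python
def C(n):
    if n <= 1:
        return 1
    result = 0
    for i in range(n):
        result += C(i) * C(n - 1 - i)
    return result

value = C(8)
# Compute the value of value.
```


C(8)
= sum of C(i) * C(8-1-i) for i in 0..7
First compute sub-values bottom-up:
  C(0) = 1, C(1) = 1
  C(2) = 1*1 + 1*1 = 2
  C(3) = 1*2 + 1*1 + 2*1 = 5
  C(4) = 1*5 + 1*2 + 2*1 + 5*1 = 14
  C(5) = 1*14 + 1*5 + 2*2 + 5*1 + 14*1 = 42
  C(6) = 1*42 + 1*14 + 2*5 + 5*2 + 14*1 + 42*1 = 132
  C(7) = 1*132 + 1*42 + 2*14 + 5*5 + 14*2 + 42*1 + 132*1 = 429
Now C(8):
  C(0)*C(7) = 1*429 = 429
  C(1)*C(6) = 1*132 = 132
  C(2)*C(5) = 2*42 = 84
  C(3)*C(4) = 5*14 = 70
  C(4)*C(3) = 14*5 = 70
  C(5)*C(2) = 42*2 = 84
  C(6)*C(1) = 132*1 = 132
  C(7)*C(0) = 429*1 = 429
= 429 + 132 + 84 + 70 + 70 + 84 + 132 + 429
= 1430


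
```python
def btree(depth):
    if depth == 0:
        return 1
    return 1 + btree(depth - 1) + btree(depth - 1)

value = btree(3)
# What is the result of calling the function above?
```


btree(3)
= 1 + btree(2) + btree(2)
= 1 + 2 * btree(2)
btree(k) = 2^(k+1) - 1
btree(0) = 1
btree(1) = 3
btree(2) = 7
btree(3) = 15
btree(3) = 2^4 - 1 = 15


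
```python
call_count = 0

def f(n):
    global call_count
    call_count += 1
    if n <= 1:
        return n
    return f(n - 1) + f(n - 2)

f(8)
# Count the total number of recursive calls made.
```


f(8) calls f(7) and f(6); each non-base call branches into two more.
Let C(k) = total number of calls made by f(k), including the call to f(k) itself.
Base cases: C(0) = 1, C(1) = 1
Recurrence: C(k) = 1 + C(k-1) + C(k-2)
  C(2) = 1 + C(1) + C(0) = 1 + 1 + 1 = 3
  C(3) = 1 + C(2) + C(1) = 1 + 3 + 1 = 5
  C(4) = 1 + C(3) + C(2) = 1 + 5 + 3 = 9
  C(5) = 1 + C(4) + C(3) = 1 + 9 + 5 = 15
  C(6) = 1 + C(5) + C(4) = 1 + 15 + 9 = 25
  C(7) = 1 + C(6) + C(5) = 1 + 25 + 15 = 41
  C(8) = 1 + C(7) + C(6) = 1 + 41 + 25 = 67
Total calls = C(8) = 67


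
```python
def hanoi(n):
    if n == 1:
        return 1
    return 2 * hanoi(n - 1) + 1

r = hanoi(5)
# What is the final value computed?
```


hanoi(5)
= 2 * hanoi(4) + 1
= 2 * (2 * hanoi(3) + 1) + 1
= 2 * (2 * (2 * hanoi(2) + 1) + 1) + 1
= 2 * (2 * (2 * (2 * hanoi(1) + 1) + 1) + 1) + 1
Now compute bottom-up:
hanoi(1) = 1
hanoi(2) = 2 * 1 + 1 = 3
hanoi(3) = 2 * 3 + 1 = 7
hanoi(4) = 2 * 7 + 1 = 15
hanoi(5) = 2 * 15 + 1 = 31
= 31


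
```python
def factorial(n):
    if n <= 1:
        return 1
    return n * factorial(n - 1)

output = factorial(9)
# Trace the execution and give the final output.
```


factorial(9)
= 9 * factorial(8)
= 9 * 8 * factorial(7)
= 9 * 8 * 7 * factorial(6)
= 9 * 8 * 7 * 6 * factorial(5)
= 9 * 8 * 7 * 6 * 5 * factorial(4)
= 9 * 8 * 7 * 6 * 5 * 4 * factorial(3)
= 9 * 8 * 7 * 6 * 5 * 4 * 3 * factorial(2)
= 9 * 8 * 7 * 6 * 5 * 4 * 3 * 2 * factorial(1)
= 9 * 8 * 7 * 6 * 5 * 4 * 3 * 2 * 1
= 362880


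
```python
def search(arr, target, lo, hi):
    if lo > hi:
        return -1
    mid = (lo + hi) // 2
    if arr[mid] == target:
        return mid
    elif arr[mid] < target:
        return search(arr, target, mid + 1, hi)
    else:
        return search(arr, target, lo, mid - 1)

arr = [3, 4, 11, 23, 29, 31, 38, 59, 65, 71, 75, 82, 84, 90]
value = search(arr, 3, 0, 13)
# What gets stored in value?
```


search(arr, 3, 0, 13)
lo=0, hi=13, mid=6, arr[mid]=38
38 > 3, search left half
lo=0, hi=5, mid=2, arr[mid]=11
11 > 3, search left half
lo=0, hi=1, mid=0, arr[mid]=3
arr[0] == 3, found at index 0
= 0


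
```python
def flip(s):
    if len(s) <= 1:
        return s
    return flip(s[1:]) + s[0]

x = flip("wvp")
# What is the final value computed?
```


flip("wvp")
= flip("vp") + "w"
= flip("p") + "v" + "w"
= "p" + "v" + "w"
= "pvw"


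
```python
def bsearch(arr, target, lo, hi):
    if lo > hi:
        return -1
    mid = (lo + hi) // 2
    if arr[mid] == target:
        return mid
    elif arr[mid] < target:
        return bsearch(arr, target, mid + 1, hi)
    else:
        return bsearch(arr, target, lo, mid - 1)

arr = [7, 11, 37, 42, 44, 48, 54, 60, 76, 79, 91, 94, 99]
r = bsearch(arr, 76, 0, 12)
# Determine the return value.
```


bsearch(arr, 76, 0, 12)
lo=0, hi=12, mid=6, arr[mid]=54
54 < 76, search right half
lo=7, hi=12, mid=9, arr[mid]=79
79 > 76, search left half
lo=7, hi=8, mid=7, arr[mid]=60
60 < 76, search right half
lo=8, hi=8, mid=8, arr[mid]=76
arr[8] == 76, found at index 8
= 8


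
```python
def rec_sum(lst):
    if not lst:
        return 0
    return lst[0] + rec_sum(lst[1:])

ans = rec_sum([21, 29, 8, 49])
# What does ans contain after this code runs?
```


rec_sum([21, 29, 8, 49])
= 21 + rec_sum([29, 8, 49])
= 21 + 29 + rec_sum([8, 49])
= 21 + 29 + 8 + rec_sum([49])
= 21 + 29 + 8 + 49 + rec_sum([])
= 21 + 29 + 8 + 49 + 0
= 107


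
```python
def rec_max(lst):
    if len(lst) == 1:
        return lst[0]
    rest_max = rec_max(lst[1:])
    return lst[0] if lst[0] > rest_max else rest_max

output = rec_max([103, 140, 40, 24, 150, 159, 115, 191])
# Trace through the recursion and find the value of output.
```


rec_max([103, 140, 40, 24, 150, 159, 115, 191])
= compare 103 with rec_max([140, 40, 24, 150, 159, 115, 191])
= compare 140 with rec_max([40, 24, 150, 159, 115, 191])
= compare 40 with rec_max([24, 150, 159, 115, 191])
= compare 24 with rec_max([150, 159, 115, 191])
= compare 150 with rec_max([159, 115, 191])
= compare 159 with rec_max([115, 191])
= compare 115 with rec_max([191])
Base: rec_max([191]) = 191
compare 115 with 191: max = 191
compare 159 with 191: max = 191
compare 150 with 191: max = 191
compare 24 with 191: max = 191
compare 40 with 191: max = 191
compare 140 with 191: max = 191
compare 103 with 191: max = 191
= 191


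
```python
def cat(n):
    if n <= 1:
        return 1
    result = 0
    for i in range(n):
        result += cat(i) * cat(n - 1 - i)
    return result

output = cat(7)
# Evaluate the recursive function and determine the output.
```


cat(7)
= sum of cat(i) * cat(7-1-i) for i in 0..6
First compute sub-values bottom-up:
  cat(0) = 1, cat(1) = 1
  cat(2) = 1*1 + 1*1 = 2
  cat(3) = 1*2 + 1*1 + 2*1 = 5
  cat(4) = 1*5 + 1*2 + 2*1 + 5*1 = 14
  cat(5) = 1*14 + 1*5 + 2*2 + 5*1 + 14*1 = 42
  cat(6) = 1*42 + 1*14 + 2*5 + 5*2 + 14*1 + 42*1 = 132
Now cat(7):
  cat(0)*cat(6) = 1*132 = 132
  cat(1)*cat(5) = 1*42 = 42
  cat(2)*cat(4) = 2*14 = 28
  cat(3)*cat(3) = 5*5 = 25
  cat(4)*cat(2) = 14*2 = 28
  cat(5)*cat(1) = 42*1 = 42
  cat(6)*cat(0) = 132*1 = 132
= 132 + 42 + 28 + 25 + 28 + 42 + 132
= 429


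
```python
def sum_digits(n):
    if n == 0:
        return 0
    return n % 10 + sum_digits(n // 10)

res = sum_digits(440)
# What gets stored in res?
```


sum_digits(440)
= 0 + sum_digits(44)
= 0 + 4 + sum_digits(4)
= 0 + 4 + 4 + sum_digits(0)
= 0 + 4 + 4 + 0
= 8


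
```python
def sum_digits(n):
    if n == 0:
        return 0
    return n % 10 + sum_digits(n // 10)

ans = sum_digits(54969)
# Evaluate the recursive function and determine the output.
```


sum_digits(54969)
= 9 + sum_digits(5496)
= 9 + 6 + sum_digits(549)
= 9 + 6 + 9 + sum_digits(54)
= 9 + 6 + 9 + 4 + sum_digits(5)
= 9 + 6 + 9 + 4 + 5 + sum_digits(0)
= 9 + 6 + 9 + 4 + 5 + 0
= 33


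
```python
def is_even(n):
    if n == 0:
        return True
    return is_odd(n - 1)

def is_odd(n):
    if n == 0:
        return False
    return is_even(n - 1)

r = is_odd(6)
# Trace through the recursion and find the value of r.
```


is_odd(6)
= is_even(5)
= is_odd(4)
= is_even(3)
= is_odd(2)
= is_even(1)
= is_odd(0)
n == 0: return False
= False


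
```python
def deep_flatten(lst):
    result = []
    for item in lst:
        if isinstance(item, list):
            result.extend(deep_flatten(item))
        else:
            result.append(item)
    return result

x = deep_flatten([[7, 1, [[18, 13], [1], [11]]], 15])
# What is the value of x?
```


deep_flatten([[7, 1, [[18, 13], [1], [11]]], 15])
Processing each element:
  [7, 1, [[18, 13], [1], [11]]] is a list -> deep_flatten recursively -> [7, 1, 18, 13, 1, 11]
  15 is not a list -> append 15
= [7, 1, 18, 13, 1, 11, 15]


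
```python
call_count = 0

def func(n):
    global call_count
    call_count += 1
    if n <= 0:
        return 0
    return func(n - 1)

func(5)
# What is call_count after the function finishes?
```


func(5) calls func(4) calls ... calls func(0)
Total calls: 5 + 1 (for base case) = 6


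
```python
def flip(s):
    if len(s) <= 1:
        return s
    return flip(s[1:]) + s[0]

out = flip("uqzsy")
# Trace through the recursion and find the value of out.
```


flip("uqzsy")
= flip("qzsy") + "u"
= flip("zsy") + "q" + "u"
= flip("sy") + "z" + "q" + "u"
= flip("y") + "s" + "z" + "q" + "u"
= "y" + "s" + "z" + "q" + "u"
= "yszqu"


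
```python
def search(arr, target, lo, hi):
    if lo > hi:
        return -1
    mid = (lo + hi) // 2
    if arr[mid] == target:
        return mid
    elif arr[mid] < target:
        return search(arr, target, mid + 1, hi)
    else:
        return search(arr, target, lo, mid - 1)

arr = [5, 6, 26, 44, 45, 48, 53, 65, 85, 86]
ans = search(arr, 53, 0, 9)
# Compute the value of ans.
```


search(arr, 53, 0, 9)
lo=0, hi=9, mid=4, arr[mid]=45
45 < 53, search right half
lo=5, hi=9, mid=7, arr[mid]=65
65 > 53, search left half
lo=5, hi=6, mid=5, arr[mid]=48
48 < 53, search right half
lo=6, hi=6, mid=6, arr[mid]=53
arr[6] == 53, found at index 6
= 6


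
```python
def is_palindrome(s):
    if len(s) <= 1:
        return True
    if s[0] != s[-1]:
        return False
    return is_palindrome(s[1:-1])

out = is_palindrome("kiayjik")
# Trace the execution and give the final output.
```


is_palindrome("kiayjik")
"kiayjik": s[0]='k' == s[-1]='k' -> is_palindrome("iayji")
"iayji": s[0]='i' == s[-1]='i' -> is_palindrome("ayj")
"ayj": s[0]='a' != s[-1]='j' -> False
= False


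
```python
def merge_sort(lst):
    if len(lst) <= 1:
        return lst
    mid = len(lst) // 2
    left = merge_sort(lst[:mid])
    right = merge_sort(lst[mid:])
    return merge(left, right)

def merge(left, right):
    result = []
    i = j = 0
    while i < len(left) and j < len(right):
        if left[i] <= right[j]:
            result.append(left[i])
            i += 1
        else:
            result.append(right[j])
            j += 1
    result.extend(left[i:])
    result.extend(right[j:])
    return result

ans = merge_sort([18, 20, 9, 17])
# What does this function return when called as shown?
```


merge_sort([18, 20, 9, 17])
Split into [18, 20] and [9, 17]
Left sorted: [18, 20]
Right sorted: [9, 17]
Merge [18, 20] and [9, 17]
= [9, 17, 18, 20]


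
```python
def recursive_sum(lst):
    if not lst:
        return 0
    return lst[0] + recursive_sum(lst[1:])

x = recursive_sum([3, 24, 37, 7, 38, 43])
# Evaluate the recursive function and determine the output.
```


recursive_sum([3, 24, 37, 7, 38, 43])
= 3 + recursive_sum([24, 37, 7, 38, 43])
= 3 + 24 + recursive_sum([37, 7, 38, 43])
= 3 + 24 + 37 + recursive_sum([7, 38, 43])
= 3 + 24 + 37 + 7 + recursive_sum([38, 43])
= 3 + 24 + 37 + 7 + 38 + recursive_sum([43])
= 3 + 24 + 37 + 7 + 38 + 43 + recursive_sum([])
= 3 + 24 + 37 + 7 + 38 + 43 + 0
= 152


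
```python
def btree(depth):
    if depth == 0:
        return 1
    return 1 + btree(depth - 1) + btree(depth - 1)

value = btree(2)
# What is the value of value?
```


btree(2)
= 1 + btree(1) + btree(1)
= 1 + 2 * btree(1)
btree(k) = 2^(k+1) - 1
btree(0) = 1
btree(1) = 3
btree(2) = 7
btree(2) = 2^3 - 1 = 7


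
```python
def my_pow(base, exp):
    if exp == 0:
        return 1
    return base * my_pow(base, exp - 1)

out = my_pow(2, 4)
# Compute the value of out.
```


my_pow(2, 4)
= 2 * my_pow(2, 3)
= 2 * 2 * my_pow(2, 2)
= 2 * 2 * 2 * my_pow(2, 1)
= 2 * 2 * 2 * 2 * my_pow(2, 0)
= 2 * 2 * 2 * 2 * 1
= 16


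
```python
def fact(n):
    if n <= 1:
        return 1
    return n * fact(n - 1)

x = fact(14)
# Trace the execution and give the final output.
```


fact(14)
= 14 * fact(13)
= 14 * 13 * fact(12)
= 14 * 13 * 12 * fact(11)
= 14 * 13 * 12 * 11 * fact(10)
= 14 * 13 * 12 * 11 * 10 * fact(9)
= 14 * 13 * 12 * 11 * 10 * 9 * fact(8)
= 14 * 13 * 12 * 11 * 10 * 9 * 8 * fact(7)
= 14 * 13 * 12 * 11 * 10 * 9 * 8 * 7 * fact(6)
= 14 * 13 * 12 * 11 * 10 * 9 * 8 * 7 * 6 * fact(5)
= 14 * 13 * 12 * 11 * 10 * 9 * 8 * 7 * 6 * 5 * fact(4)
= 14 * 13 * 12 * 11 * 10 * 9 * 8 * 7 * 6 * 5 * 4 * fact(3)
= 14 * 13 * 12 * 11 * 10 * 9 * 8 * 7 * 6 * 5 * 4 * 3 * fact(2)
= 14 * 13 * 12 * 11 * 10 * 9 * 8 * 7 * 6 * 5 * 4 * 3 * 2 * fact(1)
= 14 * 13 * 12 * 11 * 10 * 9 * 8 * 7 * 6 * 5 * 4 * 3 * 2 * 1
= 87178291200


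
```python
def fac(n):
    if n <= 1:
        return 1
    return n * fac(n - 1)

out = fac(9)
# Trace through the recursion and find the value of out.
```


fac(9)
= 9 * fac(8)
= 9 * 8 * fac(7)
= 9 * 8 * 7 * fac(6)
= 9 * 8 * 7 * 6 * fac(5)
= 9 * 8 * 7 * 6 * 5 * fac(4)
= 9 * 8 * 7 * 6 * 5 * 4 * fac(3)
= 9 * 8 * 7 * 6 * 5 * 4 * 3 * fac(2)
= 9 * 8 * 7 * 6 * 5 * 4 * 3 * 2 * fac(1)
= 9 * 8 * 7 * 6 * 5 * 4 * 3 * 2 * 1
= 362880


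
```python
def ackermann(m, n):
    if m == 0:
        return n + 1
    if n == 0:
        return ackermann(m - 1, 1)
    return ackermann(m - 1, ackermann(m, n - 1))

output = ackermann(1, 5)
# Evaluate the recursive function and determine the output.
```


ackermann(1, 5)
= ackermann(0, ackermann(1, 4))
First compute ackermann(1, 4) = 6
= ackermann(0, 6)
= 7


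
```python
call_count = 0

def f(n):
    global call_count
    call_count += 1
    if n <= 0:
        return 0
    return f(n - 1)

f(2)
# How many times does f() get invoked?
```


f(2) calls f(1) calls ... calls f(0)
Total calls: 2 + 1 (for base case) = 3


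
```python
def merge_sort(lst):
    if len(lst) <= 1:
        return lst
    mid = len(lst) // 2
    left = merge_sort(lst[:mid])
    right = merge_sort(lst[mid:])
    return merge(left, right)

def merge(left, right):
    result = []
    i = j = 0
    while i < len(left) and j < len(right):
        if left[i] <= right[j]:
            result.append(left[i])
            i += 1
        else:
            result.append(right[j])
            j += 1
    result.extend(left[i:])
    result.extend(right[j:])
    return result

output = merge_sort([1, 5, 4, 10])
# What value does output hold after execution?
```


merge_sort([1, 5, 4, 10])
Split into [1, 5] and [4, 10]
Left sorted: [1, 5]
Right sorted: [4, 10]
Merge [1, 5] and [4, 10]
= [1, 4, 5, 10]


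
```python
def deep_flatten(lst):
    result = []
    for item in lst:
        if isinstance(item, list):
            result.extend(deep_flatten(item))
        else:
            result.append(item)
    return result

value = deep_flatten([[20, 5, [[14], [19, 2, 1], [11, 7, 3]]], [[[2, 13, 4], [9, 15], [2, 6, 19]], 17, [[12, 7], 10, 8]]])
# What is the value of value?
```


deep_flatten([[20, 5, [[14], [19, 2, 1], [11, 7, 3]]], [[[2, 13, 4], [9, 15], [2, 6, 19]], 17, [[12, 7], 10, 8]]])
Processing each element:
  [20, 5, [[14], [19, 2, 1], [11, 7, 3]]] is a list -> deep_flatten recursively -> [20, 5, 14, 19, 2, 1, 11, 7, 3]
  [[[2, 13, 4], [9, 15], [2, 6, 19]], 17, [[12, 7], 10, 8]] is a list -> deep_flatten recursively -> [2, 13, 4, 9, 15, 2, 6, 19, 17, 12, 7, 10, 8]
= [20, 5, 14, 19, 2, 1, 11, 7, 3, 2, 13, 4, 9, 15, 2, 6, 19, 17, 12, 7, 10, 8]


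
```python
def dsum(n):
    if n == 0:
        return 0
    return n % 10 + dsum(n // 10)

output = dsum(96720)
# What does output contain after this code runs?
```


dsum(96720)
= 0 + dsum(9672)
= 0 + 2 + dsum(967)
= 0 + 2 + 7 + dsum(96)
= 0 + 2 + 7 + 6 + dsum(9)
= 0 + 2 + 7 + 6 + 9 + dsum(0)
= 0 + 2 + 7 + 6 + 9 + 0
= 24


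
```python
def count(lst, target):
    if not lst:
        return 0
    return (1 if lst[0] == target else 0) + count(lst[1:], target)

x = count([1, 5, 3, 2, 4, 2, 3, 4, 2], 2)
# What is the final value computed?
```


count([1, 5, 3, 2, 4, 2, 3, 4, 2], 2)
lst[0]=1 != 2: 0 + count([5, 3, 2, 4, 2, 3, 4, 2], 2)
lst[0]=5 != 2: 0 + count([3, 2, 4, 2, 3, 4, 2], 2)
lst[0]=3 != 2: 0 + count([2, 4, 2, 3, 4, 2], 2)
lst[0]=2 == 2: 1 + count([4, 2, 3, 4, 2], 2)
lst[0]=4 != 2: 0 + count([2, 3, 4, 2], 2)
lst[0]=2 == 2: 1 + count([3, 4, 2], 2)
lst[0]=3 != 2: 0 + count([4, 2], 2)
lst[0]=4 != 2: 0 + count([2], 2)
lst[0]=2 == 2: 1 + count([], 2)
= 3


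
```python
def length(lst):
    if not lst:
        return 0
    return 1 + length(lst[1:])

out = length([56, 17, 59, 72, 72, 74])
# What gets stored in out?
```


length([56, 17, 59, 72, 72, 74])
= 1 + length([17, 59, 72, 72, 74])
= 1 + 1 + length([59, 72, 72, 74])
= 1 + 1 + 1 + length([72, 72, 74])
= 1 + 1 + 1 + 1 + length([72, 74])
= 1 + 1 + 1 + 1 + 1 + length([74])
= 1 + 1 + 1 + 1 + 1 + 1 + length([])
= 1 + 1 + 1 + 1 + 1 + 1 + 0
= 6


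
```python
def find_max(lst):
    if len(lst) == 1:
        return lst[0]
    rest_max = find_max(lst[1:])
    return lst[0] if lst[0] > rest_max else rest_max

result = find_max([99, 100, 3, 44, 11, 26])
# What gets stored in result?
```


find_max([99, 100, 3, 44, 11, 26])
= compare 99 with find_max([100, 3, 44, 11, 26])
= compare 100 with find_max([3, 44, 11, 26])
= compare 3 with find_max([44, 11, 26])
= compare 44 with find_max([11, 26])
= compare 11 with find_max([26])
Base: find_max([26]) = 26
compare 11 with 26: max = 26
compare 44 with 26: max = 44
compare 3 with 44: max = 44
compare 100 with 44: max = 100
compare 99 with 100: max = 100
= 100


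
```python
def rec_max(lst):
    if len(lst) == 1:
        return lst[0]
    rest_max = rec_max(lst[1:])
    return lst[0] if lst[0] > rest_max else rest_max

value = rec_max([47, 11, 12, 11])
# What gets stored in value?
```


rec_max([47, 11, 12, 11])
= compare 47 with rec_max([11, 12, 11])
= compare 11 with rec_max([12, 11])
= compare 12 with rec_max([11])
Base: rec_max([11]) = 11
compare 12 with 11: max = 12
compare 11 with 12: max = 12
compare 47 with 12: max = 47
= 47


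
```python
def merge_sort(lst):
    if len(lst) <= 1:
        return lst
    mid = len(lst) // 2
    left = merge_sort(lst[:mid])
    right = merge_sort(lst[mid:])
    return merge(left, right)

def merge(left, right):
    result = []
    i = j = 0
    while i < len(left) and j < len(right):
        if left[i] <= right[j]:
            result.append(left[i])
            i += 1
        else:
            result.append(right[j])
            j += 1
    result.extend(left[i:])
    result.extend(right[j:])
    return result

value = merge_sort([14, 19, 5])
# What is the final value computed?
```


merge_sort([14, 19, 5])
Split into [14] and [19, 5]
Left sorted: [14]
Right sorted: [5, 19]
Merge [14] and [5, 19]
= [5, 14, 19]


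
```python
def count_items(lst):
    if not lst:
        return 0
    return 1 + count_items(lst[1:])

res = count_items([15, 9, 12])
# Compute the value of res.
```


count_items([15, 9, 12])
= 1 + count_items([9, 12])
= 1 + 1 + count_items([12])
= 1 + 1 + 1 + count_items([])
= 1 + 1 + 1 + 0
= 3


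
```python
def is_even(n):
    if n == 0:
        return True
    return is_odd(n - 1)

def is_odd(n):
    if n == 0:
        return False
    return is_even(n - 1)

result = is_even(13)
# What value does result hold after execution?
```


is_even(13)
= is_odd(12)
= is_even(11)
= is_odd(10)
= is_even(9)
= is_odd(8)
= is_even(7)
= is_odd(6)
= is_even(5)
= is_odd(4)
= is_even(3)
= is_odd(2)
= is_even(1)
= is_odd(0)
n == 0: return False
= False


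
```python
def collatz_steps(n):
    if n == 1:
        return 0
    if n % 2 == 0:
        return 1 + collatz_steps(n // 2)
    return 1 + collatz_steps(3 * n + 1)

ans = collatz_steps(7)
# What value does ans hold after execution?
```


collatz_steps(7)
7 is odd -> 3*7+1 = 22 -> collatz_steps(22)
22 is even -> collatz_steps(11)
11 is odd -> 3*11+1 = 34 -> collatz_steps(34)
34 is even -> collatz_steps(17)
17 is odd -> 3*17+1 = 52 -> collatz_steps(52)
52 is even -> collatz_steps(26)
26 is even -> collatz_steps(13)
13 is odd -> 3*13+1 = 40 -> collatz_steps(40)
40 is even -> collatz_steps(20)
20 is even -> collatz_steps(10)
10 is even -> collatz_steps(5)
5 is odd -> 3*5+1 = 16 -> collatz_steps(16)
16 is even -> collatz_steps(8)
8 is even -> collatz_steps(4)
4 is even -> collatz_steps(2)
2 is even -> collatz_steps(1)
Reached 1 after 16 steps
= 16


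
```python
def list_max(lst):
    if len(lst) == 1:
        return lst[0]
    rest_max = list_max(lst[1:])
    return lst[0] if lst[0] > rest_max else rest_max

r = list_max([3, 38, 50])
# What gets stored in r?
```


list_max([3, 38, 50])
= compare 3 with list_max([38, 50])
= compare 38 with list_max([50])
Base: list_max([50]) = 50
compare 38 with 50: max = 50
compare 3 with 50: max = 50
= 50


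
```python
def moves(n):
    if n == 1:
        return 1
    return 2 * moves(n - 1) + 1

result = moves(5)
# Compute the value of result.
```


moves(5)
= 2 * moves(4) + 1
= 2 * (2 * moves(3) + 1) + 1
= 2 * (2 * (2 * moves(2) + 1) + 1) + 1
= 2 * (2 * (2 * (2 * moves(1) + 1) + 1) + 1) + 1
Now compute bottom-up:
moves(1) = 1
moves(2) = 2 * 1 + 1 = 3
moves(3) = 2 * 3 + 1 = 7
moves(4) = 2 * 7 + 1 = 15
moves(5) = 2 * 15 + 1 = 31
= 31


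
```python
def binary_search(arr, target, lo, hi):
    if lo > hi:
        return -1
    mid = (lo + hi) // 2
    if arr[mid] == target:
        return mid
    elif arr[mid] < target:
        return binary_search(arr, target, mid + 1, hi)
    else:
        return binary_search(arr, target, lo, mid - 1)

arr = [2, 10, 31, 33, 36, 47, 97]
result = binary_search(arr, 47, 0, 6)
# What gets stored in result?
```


binary_search(arr, 47, 0, 6)
lo=0, hi=6, mid=3, arr[mid]=33
33 < 47, search right half
lo=4, hi=6, mid=5, arr[mid]=47
arr[5] == 47, found at index 5
= 5


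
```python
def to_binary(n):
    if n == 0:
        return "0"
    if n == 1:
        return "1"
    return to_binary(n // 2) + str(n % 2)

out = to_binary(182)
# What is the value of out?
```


to_binary(182)
= to_binary(91) + "0"
= to_binary(45) + "1" + "0"
= to_binary(22) + "1" + "1" + "0"
= to_binary(11) + "0" + "1" + "1" + "0"
= to_binary(5) + "1" + "0" + "1" + "1" + "0"
= to_binary(2) + "1" + "1" + "0" + "1" + "1" + "0"
= to_binary(1) + "0" + "1" + "1" + "0" + "1" + "1" + "0"
= "1" + "0" + "1" + "1" + "0" + "1" + "1" + "0"
= "10110110"


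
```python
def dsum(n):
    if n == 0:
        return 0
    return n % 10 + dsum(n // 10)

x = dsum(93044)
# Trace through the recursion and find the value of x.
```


dsum(93044)
= 4 + dsum(9304)
= 4 + 4 + dsum(930)
= 4 + 4 + 0 + dsum(93)
= 4 + 4 + 0 + 3 + dsum(9)
= 4 + 4 + 0 + 3 + 9 + dsum(0)
= 4 + 4 + 0 + 3 + 9 + 0
= 20


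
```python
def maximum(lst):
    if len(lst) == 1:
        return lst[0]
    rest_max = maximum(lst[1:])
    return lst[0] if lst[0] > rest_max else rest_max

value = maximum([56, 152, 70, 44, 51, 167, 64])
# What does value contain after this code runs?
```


maximum([56, 152, 70, 44, 51, 167, 64])
= compare 56 with maximum([152, 70, 44, 51, 167, 64])
= compare 152 with maximum([70, 44, 51, 167, 64])
= compare 70 with maximum([44, 51, 167, 64])
= compare 44 with maximum([51, 167, 64])
= compare 51 with maximum([167, 64])
= compare 167 with maximum([64])
Base: maximum([64]) = 64
compare 167 with 64: max = 167
compare 51 with 167: max = 167
compare 44 with 167: max = 167
compare 70 with 167: max = 167
compare 152 with 167: max = 167
compare 56 with 167: max = 167
= 167


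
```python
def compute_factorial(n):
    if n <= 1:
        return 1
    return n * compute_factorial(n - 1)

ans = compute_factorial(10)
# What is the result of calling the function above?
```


compute_factorial(10)
= 10 * compute_factorial(9)
= 10 * 9 * compute_factorial(8)
= 10 * 9 * 8 * compute_factorial(7)
= 10 * 9 * 8 * 7 * compute_factorial(6)
= 10 * 9 * 8 * 7 * 6 * compute_factorial(5)
= 10 * 9 * 8 * 7 * 6 * 5 * compute_factorial(4)
= 10 * 9 * 8 * 7 * 6 * 5 * 4 * compute_factorial(3)
= 10 * 9 * 8 * 7 * 6 * 5 * 4 * 3 * compute_factorial(2)
= 10 * 9 * 8 * 7 * 6 * 5 * 4 * 3 * 2 * compute_factorial(1)
= 10 * 9 * 8 * 7 * 6 * 5 * 4 * 3 * 2 * 1
= 3628800


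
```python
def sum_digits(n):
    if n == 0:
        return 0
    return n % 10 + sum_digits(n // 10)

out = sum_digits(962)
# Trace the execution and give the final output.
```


sum_digits(962)
= 2 + sum_digits(96)
= 2 + 6 + sum_digits(9)
= 2 + 6 + 9 + sum_digits(0)
= 2 + 6 + 9 + 0
= 17


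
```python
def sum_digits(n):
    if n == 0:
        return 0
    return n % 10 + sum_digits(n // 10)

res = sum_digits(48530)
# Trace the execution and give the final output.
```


sum_digits(48530)
= 0 + sum_digits(4853)
= 0 + 3 + sum_digits(485)
= 0 + 3 + 5 + sum_digits(48)
= 0 + 3 + 5 + 8 + sum_digits(4)
= 0 + 3 + 5 + 8 + 4 + sum_digits(0)
= 0 + 3 + 5 + 8 + 4 + 0
= 20


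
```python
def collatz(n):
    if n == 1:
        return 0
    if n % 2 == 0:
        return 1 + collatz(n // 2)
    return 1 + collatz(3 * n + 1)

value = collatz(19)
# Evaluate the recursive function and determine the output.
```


collatz(19)
19 is odd -> 3*19+1 = 58 -> collatz(58)
58 is even -> collatz(29)
29 is odd -> 3*29+1 = 88 -> collatz(88)
88 is even -> collatz(44)
44 is even -> collatz(22)
22 is even -> collatz(11)
11 is odd -> 3*11+1 = 34 -> collatz(34)
34 is even -> collatz(17)
17 is odd -> 3*17+1 = 52 -> collatz(52)
52 is even -> collatz(26)
26 is even -> collatz(13)
13 is odd -> 3*13+1 = 40 -> collatz(40)
40 is even -> collatz(20)
20 is even -> collatz(10)
10 is even -> collatz(5)
5 is odd -> 3*5+1 = 16 -> collatz(16)
16 is even -> collatz(8)
8 is even -> collatz(4)
4 is even -> collatz(2)
2 is even -> collatz(1)
Reached 1 after 20 steps
= 20


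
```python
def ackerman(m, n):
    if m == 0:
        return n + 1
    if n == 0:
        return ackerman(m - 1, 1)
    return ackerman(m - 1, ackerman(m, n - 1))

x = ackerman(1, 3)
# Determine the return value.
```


ackerman(1, 3)
= ackerman(0, ackerman(1, 2))
First compute ackerman(1, 2) = 4
= ackerman(0, 4)
= 5


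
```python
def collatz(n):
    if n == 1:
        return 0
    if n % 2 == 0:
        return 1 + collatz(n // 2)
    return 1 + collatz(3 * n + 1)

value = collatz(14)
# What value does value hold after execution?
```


collatz(14)
14 is even -> collatz(7)
7 is odd -> 3*7+1 = 22 -> collatz(22)
22 is even -> collatz(11)
11 is odd -> 3*11+1 = 34 -> collatz(34)
34 is even -> collatz(17)
17 is odd -> 3*17+1 = 52 -> collatz(52)
52 is even -> collatz(26)
26 is even -> collatz(13)
13 is odd -> 3*13+1 = 40 -> collatz(40)
40 is even -> collatz(20)
20 is even -> collatz(10)
10 is even -> collatz(5)
5 is odd -> 3*5+1 = 16 -> collatz(16)
16 is even -> collatz(8)
8 is even -> collatz(4)
4 is even -> collatz(2)
2 is even -> collatz(1)
Reached 1 after 17 steps
= 17


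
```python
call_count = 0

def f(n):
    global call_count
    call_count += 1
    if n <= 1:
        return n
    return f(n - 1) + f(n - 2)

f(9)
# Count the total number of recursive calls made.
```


f(9) calls f(8) and f(7); each non-base call branches into two more.
Let C(k) = total number of calls made by f(k), including the call to f(k) itself.
Base cases: C(0) = 1, C(1) = 1
Recurrence: C(k) = 1 + C(k-1) + C(k-2)
  C(2) = 1 + C(1) + C(0) = 1 + 1 + 1 = 3
  C(3) = 1 + C(2) + C(1) = 1 + 3 + 1 = 5
  C(4) = 1 + C(3) + C(2) = 1 + 5 + 3 = 9
  C(5) = 1 + C(4) + C(3) = 1 + 9 + 5 = 15
  C(6) = 1 + C(5) + C(4) = 1 + 15 + 9 = 25
  C(7) = 1 + C(6) + C(5) = 1 + 25 + 15 = 41
  C(8) = 1 + C(7) + C(6) = 1 + 41 + 25 = 67
  C(9) = 1 + C(8) + C(7) = 1 + 67 + 41 = 109
Total calls = C(9) = 109


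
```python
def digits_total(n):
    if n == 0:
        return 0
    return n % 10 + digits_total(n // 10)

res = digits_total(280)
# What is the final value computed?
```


digits_total(280)
= 0 + digits_total(28)
= 0 + 8 + digits_total(2)
= 0 + 8 + 2 + digits_total(0)
= 0 + 8 + 2 + 0
= 10


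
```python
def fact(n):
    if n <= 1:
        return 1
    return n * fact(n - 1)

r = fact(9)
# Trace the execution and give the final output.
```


fact(9)
= 9 * fact(8)
= 9 * 8 * fact(7)
= 9 * 8 * 7 * fact(6)
= 9 * 8 * 7 * 6 * fact(5)
= 9 * 8 * 7 * 6 * 5 * fact(4)
= 9 * 8 * 7 * 6 * 5 * 4 * fact(3)
= 9 * 8 * 7 * 6 * 5 * 4 * 3 * fact(2)
= 9 * 8 * 7 * 6 * 5 * 4 * 3 * 2 * fact(1)
= 9 * 8 * 7 * 6 * 5 * 4 * 3 * 2 * 1
= 362880


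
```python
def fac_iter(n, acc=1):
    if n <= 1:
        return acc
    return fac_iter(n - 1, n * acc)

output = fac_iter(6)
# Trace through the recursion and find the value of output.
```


fac_iter(6, 1)
= fac_iter(5, 6 * 1) = fac_iter(5, 6)
= fac_iter(4, 5 * 6) = fac_iter(4, 30)
= fac_iter(3, 4 * 30) = fac_iter(3, 120)
= fac_iter(2, 3 * 120) = fac_iter(2, 360)
= fac_iter(1, 2 * 360) = fac_iter(1, 720)
n <= 1, return acc = 720


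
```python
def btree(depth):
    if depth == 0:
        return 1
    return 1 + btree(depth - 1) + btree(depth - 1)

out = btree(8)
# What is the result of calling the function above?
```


btree(8)
= 1 + btree(7) + btree(7)
= 1 + 2 * btree(7)
btree(k) = 2^(k+1) - 1
btree(0) = 1
btree(1) = 3
btree(2) = 7
btree(3) = 15
btree(4) = 31
btree(8) = 2^9 - 1 = 511


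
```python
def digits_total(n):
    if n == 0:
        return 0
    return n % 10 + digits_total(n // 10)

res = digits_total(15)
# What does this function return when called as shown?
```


digits_total(15)
= 5 + digits_total(1)
= 5 + 1 + digits_total(0)
= 5 + 1 + 0
= 6


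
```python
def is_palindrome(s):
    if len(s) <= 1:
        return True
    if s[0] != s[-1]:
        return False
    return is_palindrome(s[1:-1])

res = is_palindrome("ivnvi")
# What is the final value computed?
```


is_palindrome("ivnvi")
"ivnvi": s[0]='i' == s[-1]='i' -> is_palindrome("vnv")
"vnv": s[0]='v' == s[-1]='v' -> is_palindrome("n")
"n": len <= 1 -> True
= True


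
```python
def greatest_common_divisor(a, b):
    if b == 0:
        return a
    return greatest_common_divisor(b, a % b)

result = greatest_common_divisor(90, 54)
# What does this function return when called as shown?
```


greatest_common_divisor(90, 54)
= greatest_common_divisor(54, 90 % 54) = greatest_common_divisor(54, 36)
= greatest_common_divisor(36, 54 % 36) = greatest_common_divisor(36, 18)
= greatest_common_divisor(18, 36 % 18) = greatest_common_divisor(18, 0)
b == 0, return a = 18


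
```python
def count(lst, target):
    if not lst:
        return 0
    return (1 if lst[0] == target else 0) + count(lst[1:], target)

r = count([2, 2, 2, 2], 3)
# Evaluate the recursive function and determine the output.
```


count([2, 2, 2, 2], 3)
lst[0]=2 != 3: 0 + count([2, 2, 2], 3)
lst[0]=2 != 3: 0 + count([2, 2], 3)
lst[0]=2 != 3: 0 + count([2], 3)
lst[0]=2 != 3: 0 + count([], 3)
= 0


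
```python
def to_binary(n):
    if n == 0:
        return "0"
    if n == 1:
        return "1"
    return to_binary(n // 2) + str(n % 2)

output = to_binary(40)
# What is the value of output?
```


to_binary(40)
= to_binary(20) + "0"
= to_binary(10) + "0" + "0"
= to_binary(5) + "0" + "0" + "0"
= to_binary(2) + "1" + "0" + "0" + "0"
= to_binary(1) + "0" + "1" + "0" + "0" + "0"
= "1" + "0" + "1" + "0" + "0" + "0"
= "101000"


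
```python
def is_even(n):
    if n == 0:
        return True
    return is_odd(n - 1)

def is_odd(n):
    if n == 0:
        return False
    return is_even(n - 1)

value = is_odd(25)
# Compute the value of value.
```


is_odd(25)
= is_even(24)
= is_odd(23)
= is_even(22)
= is_odd(21)
= is_even(20)
= is_odd(19)
= is_even(18)
= is_odd(17)
= is_even(16)
= is_odd(15)
= is_even(14)
= is_odd(13)
= is_even(12)
= is_odd(11)
= is_even(10)
= is_odd(9)
= is_even(8)
= is_odd(7)
= is_even(6)
= is_odd(5)
= is_even(4)
= is_odd(3)
= is_even(2)
= is_odd(1)
= is_even(0)
n == 0: return True
= True


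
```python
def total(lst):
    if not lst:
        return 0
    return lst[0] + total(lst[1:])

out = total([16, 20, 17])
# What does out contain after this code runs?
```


total([16, 20, 17])
= 16 + total([20, 17])
= 16 + 20 + total([17])
= 16 + 20 + 17 + total([])
= 16 + 20 + 17 + 0
= 53


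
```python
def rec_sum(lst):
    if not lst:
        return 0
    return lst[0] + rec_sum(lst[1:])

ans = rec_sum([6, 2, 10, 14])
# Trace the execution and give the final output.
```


rec_sum([6, 2, 10, 14])
= 6 + rec_sum([2, 10, 14])
= 6 + 2 + rec_sum([10, 14])
= 6 + 2 + 10 + rec_sum([14])
= 6 + 2 + 10 + 14 + rec_sum([])
= 6 + 2 + 10 + 14 + 0
= 32


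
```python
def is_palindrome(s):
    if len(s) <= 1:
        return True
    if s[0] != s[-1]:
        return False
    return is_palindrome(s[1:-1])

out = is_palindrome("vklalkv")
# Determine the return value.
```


is_palindrome("vklalkv")
"vklalkv": s[0]='v' == s[-1]='v' -> is_palindrome("klalk")
"klalk": s[0]='k' == s[-1]='k' -> is_palindrome("lal")
"lal": s[0]='l' == s[-1]='l' -> is_palindrome("a")
"a": len <= 1 -> True
= True


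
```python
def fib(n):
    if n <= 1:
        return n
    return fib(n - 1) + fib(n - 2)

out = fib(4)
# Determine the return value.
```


fib(4)
= fib(3) + fib(2)
= (fib(2) + fib(1)) + fib(2)
Computing bottom-up: fib(0)=0, fib(1)=1, fib(2)=1, fib(3)=2, fib(4)=3
= 3


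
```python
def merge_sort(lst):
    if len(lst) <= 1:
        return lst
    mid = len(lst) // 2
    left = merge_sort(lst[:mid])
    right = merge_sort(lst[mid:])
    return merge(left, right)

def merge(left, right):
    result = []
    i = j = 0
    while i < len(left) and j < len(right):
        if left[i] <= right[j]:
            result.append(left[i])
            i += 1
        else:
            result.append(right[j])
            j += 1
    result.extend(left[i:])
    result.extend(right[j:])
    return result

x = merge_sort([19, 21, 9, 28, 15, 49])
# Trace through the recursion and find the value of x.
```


merge_sort([19, 21, 9, 28, 15, 49])
Split into [19, 21, 9] and [28, 15, 49]
Left sorted: [9, 19, 21]
Right sorted: [15, 28, 49]
Merge [9, 19, 21] and [15, 28, 49]
= [9, 15, 19, 21, 28, 49]


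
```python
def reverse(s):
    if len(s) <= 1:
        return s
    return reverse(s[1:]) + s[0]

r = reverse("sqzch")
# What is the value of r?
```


reverse("sqzch")
= reverse("qzch") + "s"
= reverse("zch") + "q" + "s"
= reverse("ch") + "z" + "q" + "s"
= reverse("h") + "c" + "z" + "q" + "s"
= "h" + "c" + "z" + "q" + "s"
= "hczqs"


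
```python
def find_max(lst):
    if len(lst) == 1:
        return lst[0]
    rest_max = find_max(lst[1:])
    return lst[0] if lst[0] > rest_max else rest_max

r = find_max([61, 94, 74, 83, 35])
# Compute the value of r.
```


find_max([61, 94, 74, 83, 35])
= compare 61 with find_max([94, 74, 83, 35])
= compare 94 with find_max([74, 83, 35])
= compare 74 with find_max([83, 35])
= compare 83 with find_max([35])
Base: find_max([35]) = 35
compare 83 with 35: max = 83
compare 74 with 83: max = 83
compare 94 with 83: max = 94
compare 61 with 94: max = 94
= 94


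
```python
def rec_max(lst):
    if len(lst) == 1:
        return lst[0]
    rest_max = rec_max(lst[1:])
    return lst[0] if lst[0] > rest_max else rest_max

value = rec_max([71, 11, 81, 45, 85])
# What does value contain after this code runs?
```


rec_max([71, 11, 81, 45, 85])
= compare 71 with rec_max([11, 81, 45, 85])
= compare 11 with rec_max([81, 45, 85])
= compare 81 with rec_max([45, 85])
= compare 45 with rec_max([85])
Base: rec_max([85]) = 85
compare 45 with 85: max = 85
compare 81 with 85: max = 85
compare 11 with 85: max = 85
compare 71 with 85: max = 85
= 85
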